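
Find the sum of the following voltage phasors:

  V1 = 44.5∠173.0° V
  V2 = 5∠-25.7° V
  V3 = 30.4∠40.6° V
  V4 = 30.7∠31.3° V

Step 1 — Convert each phasor to rectangular form:
  V1 = 44.5·(cos(173.0°) + j·sin(173.0°)) = -44.17 + j5.423 V
  V2 = 5·(cos(-25.7°) + j·sin(-25.7°)) = 4.505 - j2.168 V
  V3 = 30.4·(cos(40.6°) + j·sin(40.6°)) = 23.08 + j19.78 V
  V4 = 30.7·(cos(31.3°) + j·sin(31.3°)) = 26.23 + j15.95 V
Step 2 — Sum components: V_total = 9.651 + j38.99 V.
Step 3 — Convert to polar: |V_total| = 40.16 V, ∠V_total = 76.1°.

V_total = 40.16∠76.1° V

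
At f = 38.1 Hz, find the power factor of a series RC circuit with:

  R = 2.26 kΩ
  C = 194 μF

Step 1 — Angular frequency: ω = 2π·f = 2π·38.1 = 239.4 rad/s.
Step 2 — Component impedances:
  R: Z = R = 2260 Ω
  C: Z = 1/(jωC) = -j/(ω·C) = 0 - j21.53 Ω
Step 3 — Series combination: Z_total = R + C = 2260 - j21.53 Ω = 2260∠-0.5° Ω.
Step 4 — Power factor: PF = cos(φ) = Re(Z)/|Z| = 2260/2260 = 1.
Step 5 — Type: Im(Z) = -21.53 ⇒ leading (phase φ = -0.5°).

PF = 1 (leading, φ = -0.5°)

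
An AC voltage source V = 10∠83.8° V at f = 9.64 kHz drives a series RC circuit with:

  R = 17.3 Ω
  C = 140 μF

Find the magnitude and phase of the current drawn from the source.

Step 1 — Angular frequency: ω = 2π·f = 2π·9640 = 6.057e+04 rad/s.
Step 2 — Component impedances:
  R: Z = R = 17.3 Ω
  C: Z = 1/(jωC) = -j/(ω·C) = 0 - j0.1179 Ω
Step 3 — Series combination: Z_total = R + C = 17.3 - j0.1179 Ω = 17.3∠-0.4° Ω.
Step 4 — Source phasor: V = 10∠83.8° V = 1.08 + j9.942 V.
Step 5 — Ohm's law: I = V / Z_total = (1.08 + j9.942) / (17.3 - j0.1179) = 0.05851 + j0.5751 A.
Step 6 — Convert to polar: |I| = 0.578 A, ∠I = 84.2°.

I = 0.578∠84.2° A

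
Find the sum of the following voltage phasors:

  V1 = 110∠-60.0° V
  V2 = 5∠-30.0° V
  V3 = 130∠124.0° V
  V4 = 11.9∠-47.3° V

Step 1 — Convert each phasor to rectangular form:
  V1 = 110·(cos(-60.0°) + j·sin(-60.0°)) = 55 - j95.26 V
  V2 = 5·(cos(-30.0°) + j·sin(-30.0°)) = 4.33 - j2.5 V
  V3 = 130·(cos(124.0°) + j·sin(124.0°)) = -72.7 + j107.8 V
  V4 = 11.9·(cos(-47.3°) + j·sin(-47.3°)) = 8.07 - j8.745 V
Step 2 — Sum components: V_total = -5.295 + j1.267 V.
Step 3 — Convert to polar: |V_total| = 5.444 V, ∠V_total = 166.5°.

V_total = 5.444∠166.5° V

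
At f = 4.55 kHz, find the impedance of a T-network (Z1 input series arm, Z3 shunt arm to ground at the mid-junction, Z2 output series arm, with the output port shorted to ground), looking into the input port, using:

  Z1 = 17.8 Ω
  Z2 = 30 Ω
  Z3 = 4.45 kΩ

Step 1 — Angular frequency: ω = 2π·f = 2π·4550 = 2.859e+04 rad/s.
Step 2 — Component impedances:
  Z1: Z = R = 17.8 Ω
  Z2: Z = R = 30 Ω
  Z3: Z = R = 4450 Ω
Step 3 — With the output port shorted to ground, the output series arm Z2 runs from the junction to ground; the shunt arm Z3 also runs from the junction to ground. They appear in parallel: Z3 || Z2 = 29.8 Ω.
Step 4 — Series with input arm Z1: Z_in = Z1 + (Z3 || Z2) = 47.6 Ω = 47.6∠0.0° Ω.

Z = 47.6 Ω = 47.6∠0.0° Ω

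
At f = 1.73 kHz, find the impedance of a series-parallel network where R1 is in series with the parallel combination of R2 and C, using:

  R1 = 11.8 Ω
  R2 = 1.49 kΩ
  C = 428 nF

Step 1 — Angular frequency: ω = 2π·f = 2π·1730 = 1.087e+04 rad/s.
Step 2 — Component impedances:
  R1: Z = R = 11.8 Ω
  R2: Z = R = 1490 Ω
  C: Z = 1/(jωC) = -j/(ω·C) = 0 - j214.9 Ω
Step 3 — Parallel branch: R2 || C = 1/(1/R2 + 1/C) = 30.38 - j210.6 Ω.
Step 4 — Series with R1: Z_total = R1 + (R2 || C) = 42.18 - j210.6 Ω = 214.7∠-78.7° Ω.

Z = 42.18 - j210.6 Ω = 214.7∠-78.7° Ω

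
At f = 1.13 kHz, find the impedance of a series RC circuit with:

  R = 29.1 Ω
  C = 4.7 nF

Step 1 — Angular frequency: ω = 2π·f = 2π·1130 = 7100 rad/s.
Step 2 — Component impedances:
  R: Z = R = 29.1 Ω
  C: Z = 1/(jωC) = -j/(ω·C) = 0 - j2.997e+04 Ω
Step 3 — Series combination: Z_total = R + C = 29.1 - j2.997e+04 Ω = 2.997e+04∠-89.9° Ω.

Z = 29.1 - j2.997e+04 Ω = 2.997e+04∠-89.9° Ω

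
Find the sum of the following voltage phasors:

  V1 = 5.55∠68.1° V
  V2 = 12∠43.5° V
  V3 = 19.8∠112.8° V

Step 1 — Convert each phasor to rectangular form:
  V1 = 5.55·(cos(68.1°) + j·sin(68.1°)) = 2.07 + j5.149 V
  V2 = 12·(cos(43.5°) + j·sin(43.5°)) = 8.704 + j8.26 V
  V3 = 19.8·(cos(112.8°) + j·sin(112.8°)) = -7.673 + j18.25 V
Step 2 — Sum components: V_total = 3.102 + j31.66 V.
Step 3 — Convert to polar: |V_total| = 31.81 V, ∠V_total = 84.4°.

V_total = 31.81∠84.4° V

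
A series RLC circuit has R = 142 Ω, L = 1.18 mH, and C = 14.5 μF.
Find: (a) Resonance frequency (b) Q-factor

Step 1 — Resonance condition Im(Z)=0 gives ω₀ = 1/√(LC).
Step 2 — ω₀ = 1/√(0.00118·1.45e-05) = 7645 rad/s.
Step 3 — f₀ = ω₀/(2π) = 1217 Hz.
Step 4 — Series Q: Q = ω₀L/R = 7645·0.00118/142 = 0.06353.

(a) f₀ = 1217 Hz  (b) Q = 0.06353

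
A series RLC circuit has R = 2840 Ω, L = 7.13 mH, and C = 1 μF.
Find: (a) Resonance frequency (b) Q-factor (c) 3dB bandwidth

Step 1 — Resonance: ω₀ = 1/√(LC) = 1/√(0.00713·1e-06) = 1.184e+04 rad/s.
Step 2 — f₀ = ω₀/(2π) = 1885 Hz.
Step 3 — Series Q: Q = ω₀L/R = 1.184e+04·0.00713/2840 = 0.02973.
Step 4 — Bandwidth: Δω = ω₀/Q = 3.983e+05 rad/s; BW = Δω/(2π) = 6.339e+04 Hz.

(a) f₀ = 1885 Hz  (b) Q = 0.02973  (c) BW = 6.339e+04 Hz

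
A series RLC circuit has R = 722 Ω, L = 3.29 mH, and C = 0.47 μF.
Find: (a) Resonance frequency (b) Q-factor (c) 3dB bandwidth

Step 1 — Resonance condition Im(Z)=0 gives ω₀ = 1/√(LC).
Step 2 — ω₀ = 1/√(0.00329·4.7e-07) = 2.543e+04 rad/s.
Step 3 — f₀ = ω₀/(2π) = 4047 Hz.
Step 4 — Series Q: Q = ω₀L/R = 2.543e+04·0.00329/722 = 0.1159.
Step 5 — 3dB bandwidth: Δω = ω₀/Q = 2.195e+05 rad/s; BW = Δω/(2π) = 3.493e+04 Hz.

(a) f₀ = 4047 Hz  (b) Q = 0.1159  (c) BW = 3.493e+04 Hz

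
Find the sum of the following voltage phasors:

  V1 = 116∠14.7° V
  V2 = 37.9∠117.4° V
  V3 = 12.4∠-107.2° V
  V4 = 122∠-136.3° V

Step 1 — Convert each phasor to rectangular form:
  V1 = 116·(cos(14.7°) + j·sin(14.7°)) = 112.2 + j29.44 V
  V2 = 37.9·(cos(117.4°) + j·sin(117.4°)) = -17.44 + j33.65 V
  V3 = 12.4·(cos(-107.2°) + j·sin(-107.2°)) = -3.667 - j11.85 V
  V4 = 122·(cos(-136.3°) + j·sin(-136.3°)) = -88.2 - j84.29 V
Step 2 — Sum components: V_total = 2.893 - j33.05 V.
Step 3 — Convert to polar: |V_total| = 33.18 V, ∠V_total = -85.0°.

V_total = 33.18∠-85.0° V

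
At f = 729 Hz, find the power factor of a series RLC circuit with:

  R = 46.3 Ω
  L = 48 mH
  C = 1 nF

Step 1 — Angular frequency: ω = 2π·f = 2π·729 = 4580 rad/s.
Step 2 — Component impedances:
  R: Z = R = 46.3 Ω
  L: Z = jωL = j·4580·0.048 = 0 + j219.9 Ω
  C: Z = 1/(jωC) = -j/(ω·C) = 0 - j2.183e+05 Ω
Step 3 — Series combination: Z_total = R + L + C = 46.3 - j2.181e+05 Ω = 2.181e+05∠-90.0° Ω.
Step 4 — Power factor: PF = cos(φ) = Re(Z)/|Z| = 46.3/2.181e+05 = 0.0002123.
Step 5 — Type: Im(Z) = -2.181e+05 ⇒ leading (phase φ = -90.0°).

PF = 0.0002123 (leading, φ = -90.0°)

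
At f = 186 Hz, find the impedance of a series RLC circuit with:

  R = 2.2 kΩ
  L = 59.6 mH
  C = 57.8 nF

Step 1 — Angular frequency: ω = 2π·f = 2π·186 = 1169 rad/s.
Step 2 — Component impedances:
  R: Z = R = 2200 Ω
  L: Z = jωL = j·1169·0.0596 = 0 + j69.65 Ω
  C: Z = 1/(jωC) = -j/(ω·C) = 0 - j1.48e+04 Ω
Step 3 — Series combination: Z_total = R + L + C = 2200 - j1.473e+04 Ω = 1.49e+04∠-81.5° Ω.

Z = 2200 - j1.473e+04 Ω = 1.49e+04∠-81.5° Ω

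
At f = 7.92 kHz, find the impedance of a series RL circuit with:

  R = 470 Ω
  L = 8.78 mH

Step 1 — Angular frequency: ω = 2π·f = 2π·7920 = 4.976e+04 rad/s.
Step 2 — Component impedances:
  R: Z = R = 470 Ω
  L: Z = jωL = j·4.976e+04·0.00878 = 0 + j436.9 Ω
Step 3 — Series combination: Z_total = R + L = 470 + j436.9 Ω = 641.7∠42.9° Ω.

Z = 470 + j436.9 Ω = 641.7∠42.9° Ω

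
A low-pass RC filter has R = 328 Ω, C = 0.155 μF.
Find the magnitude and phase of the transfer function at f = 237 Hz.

Step 1 — Angular frequency: ω = 2π·237 = 1489 rad/s.
Step 2 — Transfer function: H(jω) = 1/(1 + jωRC).
Step 3 — Denominator: 1 + jωRC = 1 + j·1489·328·1.55e-07 = 1 + j0.07571.
Step 4 — H = 0.9943 - j0.07528.
Step 5 — Magnitude: |H| = 0.9971 (-0.0 dB); phase: φ = -4.3°.

|H| = 0.9971 (-0.0 dB), φ = -4.3°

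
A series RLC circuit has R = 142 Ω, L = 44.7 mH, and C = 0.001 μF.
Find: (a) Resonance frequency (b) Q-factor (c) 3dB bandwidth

Step 1 — Resonance: ω₀ = 1/√(LC) = 1/√(0.0447·1e-09) = 1.496e+05 rad/s.
Step 2 — f₀ = ω₀/(2π) = 2.38e+04 Hz.
Step 3 — Series Q: Q = ω₀L/R = 1.496e+05·0.0447/142 = 47.08.
Step 4 — Bandwidth: Δω = ω₀/Q = 3177 rad/s; BW = Δω/(2π) = 505.6 Hz.

(a) f₀ = 2.38e+04 Hz  (b) Q = 47.08  (c) BW = 505.6 Hz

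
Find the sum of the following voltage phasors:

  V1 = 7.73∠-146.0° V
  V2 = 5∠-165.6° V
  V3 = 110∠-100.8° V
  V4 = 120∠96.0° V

Step 1 — Convert each phasor to rectangular form:
  V1 = 7.73·(cos(-146.0°) + j·sin(-146.0°)) = -6.408 - j4.323 V
  V2 = 5·(cos(-165.6°) + j·sin(-165.6°)) = -4.843 - j1.243 V
  V3 = 110·(cos(-100.8°) + j·sin(-100.8°)) = -20.61 - j108.1 V
  V4 = 120·(cos(96.0°) + j·sin(96.0°)) = -12.54 + j119.3 V
Step 2 — Sum components: V_total = -44.41 + j5.725 V.
Step 3 — Convert to polar: |V_total| = 44.77 V, ∠V_total = 172.7°.

V_total = 44.77∠172.7° V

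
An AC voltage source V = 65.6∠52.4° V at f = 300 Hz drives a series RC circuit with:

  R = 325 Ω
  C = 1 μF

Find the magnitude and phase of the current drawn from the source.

Step 1 — Angular frequency: ω = 2π·f = 2π·300 = 1885 rad/s.
Step 2 — Component impedances:
  R: Z = R = 325 Ω
  C: Z = 1/(jωC) = -j/(ω·C) = 0 - j530.5 Ω
Step 3 — Series combination: Z_total = R + C = 325 - j530.5 Ω = 622.2∠-58.5° Ω.
Step 4 — Source phasor: V = 65.6∠52.4° V = 40.03 + j51.97 V.
Step 5 — Ohm's law: I = V / Z_total = (40.03 + j51.97) / (325 - j530.5) = -0.03763 + j0.0985 A.
Step 6 — Convert to polar: |I| = 0.1054 A, ∠I = 110.9°.

I = 0.1054∠110.9° A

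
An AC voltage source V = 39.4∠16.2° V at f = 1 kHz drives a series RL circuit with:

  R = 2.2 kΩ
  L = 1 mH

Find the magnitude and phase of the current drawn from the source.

Step 1 — Angular frequency: ω = 2π·f = 2π·1000 = 6283 rad/s.
Step 2 — Component impedances:
  R: Z = R = 2200 Ω
  L: Z = jωL = j·6283·0.001 = 0 + j6.283 Ω
Step 3 — Series combination: Z_total = R + L = 2200 + j6.283 Ω = 2200∠0.2° Ω.
Step 4 — Source phasor: V = 39.4∠16.2° V = 37.84 + j10.99 V.
Step 5 — Ohm's law: I = V / Z_total = (37.84 + j10.99) / (2200 + j6.283) = 0.01721 + j0.004947 A.
Step 6 — Convert to polar: |I| = 0.01791 A, ∠I = 16.0°.

I = 0.01791∠16.0° A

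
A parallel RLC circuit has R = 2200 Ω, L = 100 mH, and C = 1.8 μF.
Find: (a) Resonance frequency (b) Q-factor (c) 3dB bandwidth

Step 1 — Resonance: ω₀ = 1/√(LC) = 1/√(0.1·1.8e-06) = 2357 rad/s.
Step 2 — f₀ = ω₀/(2π) = 375.1 Hz.
Step 3 — Parallel Q: Q = R/(ω₀L) = 2200/(2357·0.1) = 9.334.
Step 4 — Bandwidth: Δω = ω₀/Q = 252.5 rad/s; BW = Δω/(2π) = 40.19 Hz.

(a) f₀ = 375.1 Hz  (b) Q = 9.334  (c) BW = 40.19 Hz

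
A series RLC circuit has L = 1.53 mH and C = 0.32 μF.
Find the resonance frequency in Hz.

Step 1 — Resonance condition Im(Z)=0 gives ω₀ = 1/√(LC).
Step 2 — ω₀ = 1/√(0.00153·3.2e-07) = 4.519e+04 rad/s.
Step 3 — f₀ = ω₀/(2π) = 7193 Hz.

f₀ = 7193 Hz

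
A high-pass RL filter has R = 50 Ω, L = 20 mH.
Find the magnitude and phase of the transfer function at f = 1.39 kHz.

Step 1 — Angular frequency: ω = 2π·1390 = 8734 rad/s.
Step 2 — Transfer function: H(jω) = jωL/(R + jωL).
Step 3 — Numerator jωL = j·174.7; denominator R + jωL = 50 + j174.7.
Step 4 — H = 0.9243 + j0.2646.
Step 5 — Magnitude: |H| = 0.9614 (-0.3 dB); phase: φ = 16.0°.

|H| = 0.9614 (-0.3 dB), φ = 16.0°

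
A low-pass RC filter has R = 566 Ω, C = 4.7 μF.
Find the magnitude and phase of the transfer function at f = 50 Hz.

Step 1 — Angular frequency: ω = 2π·50 = 314.2 rad/s.
Step 2 — Transfer function: H(jω) = 1/(1 + jωRC).
Step 3 — Denominator: 1 + jωRC = 1 + j·314.2·566·4.7e-06 = 1 + j0.8357.
Step 4 — H = 0.5888 - j0.4921.
Step 5 — Magnitude: |H| = 0.7673 (-2.3 dB); phase: φ = -39.9°.

|H| = 0.7673 (-2.3 dB), φ = -39.9°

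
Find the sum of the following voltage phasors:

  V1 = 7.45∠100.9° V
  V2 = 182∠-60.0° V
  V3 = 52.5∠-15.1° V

Step 1 — Convert each phasor to rectangular form:
  V1 = 7.45·(cos(100.9°) + j·sin(100.9°)) = -1.409 + j7.316 V
  V2 = 182·(cos(-60.0°) + j·sin(-60.0°)) = 91 - j157.6 V
  V3 = 52.5·(cos(-15.1°) + j·sin(-15.1°)) = 50.69 - j13.68 V
Step 2 — Sum components: V_total = 140.3 - j164 V.
Step 3 — Convert to polar: |V_total| = 215.8 V, ∠V_total = -49.5°.

V_total = 215.8∠-49.5° V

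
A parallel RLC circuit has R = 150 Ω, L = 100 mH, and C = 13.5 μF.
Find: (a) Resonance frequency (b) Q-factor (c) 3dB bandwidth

Step 1 — Resonance: ω₀ = 1/√(LC) = 1/√(0.1·1.35e-05) = 860.7 rad/s.
Step 2 — f₀ = ω₀/(2π) = 137 Hz.
Step 3 — Parallel Q: Q = R/(ω₀L) = 150/(860.7·0.1) = 1.743.
Step 4 — Bandwidth: Δω = ω₀/Q = 493.8 rad/s; BW = Δω/(2π) = 78.6 Hz.

(a) f₀ = 137 Hz  (b) Q = 1.743  (c) BW = 78.6 Hz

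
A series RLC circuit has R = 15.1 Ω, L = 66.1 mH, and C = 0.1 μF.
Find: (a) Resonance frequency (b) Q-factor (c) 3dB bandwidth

Step 1 — Resonance: ω₀ = 1/√(LC) = 1/√(0.0661·1e-07) = 1.23e+04 rad/s.
Step 2 — f₀ = ω₀/(2π) = 1958 Hz.
Step 3 — Series Q: Q = ω₀L/R = 1.23e+04·0.0661/15.1 = 53.84.
Step 4 — Bandwidth: Δω = ω₀/Q = 228.4 rad/s; BW = Δω/(2π) = 36.36 Hz.

(a) f₀ = 1958 Hz  (b) Q = 53.84  (c) BW = 36.36 Hz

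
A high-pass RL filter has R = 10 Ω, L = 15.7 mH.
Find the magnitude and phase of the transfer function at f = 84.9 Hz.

Step 1 — Angular frequency: ω = 2π·84.9 = 533.4 rad/s.
Step 2 — Transfer function: H(jω) = jωL/(R + jωL).
Step 3 — Numerator jωL = j·8.375; denominator R + jωL = 10 + j8.375.
Step 4 — H = 0.4123 + j0.4922.
Step 5 — Magnitude: |H| = 0.6421 (-3.8 dB); phase: φ = 50.1°.

|H| = 0.6421 (-3.8 dB), φ = 50.1°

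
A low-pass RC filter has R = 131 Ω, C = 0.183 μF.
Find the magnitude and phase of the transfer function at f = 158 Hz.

Step 1 — Angular frequency: ω = 2π·158 = 992.7 rad/s.
Step 2 — Transfer function: H(jω) = 1/(1 + jωRC).
Step 3 — Denominator: 1 + jωRC = 1 + j·992.7·131·1.83e-07 = 1 + j0.0238.
Step 4 — H = 0.9994 - j0.02379.
Step 5 — Magnitude: |H| = 0.9997 (-0.0 dB); phase: φ = -1.4°.

|H| = 0.9997 (-0.0 dB), φ = -1.4°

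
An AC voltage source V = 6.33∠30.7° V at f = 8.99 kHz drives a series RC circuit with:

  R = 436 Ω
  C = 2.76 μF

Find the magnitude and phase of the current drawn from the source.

Step 1 — Angular frequency: ω = 2π·f = 2π·8990 = 5.649e+04 rad/s.
Step 2 — Component impedances:
  R: Z = R = 436 Ω
  C: Z = 1/(jωC) = -j/(ω·C) = 0 - j6.414 Ω
Step 3 — Series combination: Z_total = R + C = 436 - j6.414 Ω = 436∠-0.8° Ω.
Step 4 — Source phasor: V = 6.33∠30.7° V = 5.443 + j3.232 V.
Step 5 — Ohm's law: I = V / Z_total = (5.443 + j3.232) / (436 - j6.414) = 0.01237 + j0.007594 A.
Step 6 — Convert to polar: |I| = 0.01452 A, ∠I = 31.5°.

I = 0.01452∠31.5° A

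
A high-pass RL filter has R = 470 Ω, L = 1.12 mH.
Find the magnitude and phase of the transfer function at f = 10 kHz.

Step 1 — Angular frequency: ω = 2π·1e+04 = 6.283e+04 rad/s.
Step 2 — Transfer function: H(jω) = jωL/(R + jωL).
Step 3 — Numerator jωL = j·70.37; denominator R + jωL = 470 + j70.37.
Step 4 — H = 0.02193 + j0.1464.
Step 5 — Magnitude: |H| = 0.1481 (-16.6 dB); phase: φ = 81.5°.

|H| = 0.1481 (-16.6 dB), φ = 81.5°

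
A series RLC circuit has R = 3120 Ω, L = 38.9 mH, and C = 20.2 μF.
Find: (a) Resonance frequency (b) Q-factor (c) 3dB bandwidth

Step 1 — Resonance: ω₀ = 1/√(LC) = 1/√(0.0389·2.02e-05) = 1128 rad/s.
Step 2 — f₀ = ω₀/(2π) = 179.5 Hz.
Step 3 — Series Q: Q = ω₀L/R = 1128·0.0389/3120 = 0.01407.
Step 4 — Bandwidth: Δω = ω₀/Q = 8.021e+04 rad/s; BW = Δω/(2π) = 1.277e+04 Hz.

(a) f₀ = 179.5 Hz  (b) Q = 0.01407  (c) BW = 1.277e+04 Hz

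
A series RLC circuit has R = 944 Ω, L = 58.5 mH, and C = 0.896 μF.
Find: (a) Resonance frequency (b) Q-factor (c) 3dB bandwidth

Step 1 — Resonance: ω₀ = 1/√(LC) = 1/√(0.0585·8.96e-07) = 4368 rad/s.
Step 2 — f₀ = ω₀/(2π) = 695.2 Hz.
Step 3 — Series Q: Q = ω₀L/R = 4368·0.0585/944 = 0.2707.
Step 4 — Bandwidth: Δω = ω₀/Q = 1.614e+04 rad/s; BW = Δω/(2π) = 2568 Hz.

(a) f₀ = 695.2 Hz  (b) Q = 0.2707  (c) BW = 2568 Hz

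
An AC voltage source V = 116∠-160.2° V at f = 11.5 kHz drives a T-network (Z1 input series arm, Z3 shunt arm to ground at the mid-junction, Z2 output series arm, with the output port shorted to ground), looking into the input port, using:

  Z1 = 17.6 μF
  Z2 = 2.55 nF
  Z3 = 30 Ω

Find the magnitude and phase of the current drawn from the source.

Step 1 — Angular frequency: ω = 2π·f = 2π·1.15e+04 = 7.226e+04 rad/s.
Step 2 — Component impedances:
  Z1: Z = 1/(jωC) = -j/(ω·C) = 0 - j0.7863 Ω
  Z2: Z = 1/(jωC) = -j/(ω·C) = 0 - j5427 Ω
  Z3: Z = R = 30 Ω
Step 3 — With the output port shorted to ground, the output series arm Z2 runs from the junction to ground; the shunt arm Z3 also runs from the junction to ground. They appear in parallel: Z3 || Z2 = 30 - j0.1658 Ω.
Step 4 — Series with input arm Z1: Z_in = Z1 + (Z3 || Z2) = 30 - j0.9522 Ω = 30.01∠-1.8° Ω.
Step 5 — Source phasor: V = 116∠-160.2° V = -109.1 - j39.29 V.
Step 6 — Ohm's law: I = V / Z_total = (-109.1 - j39.29) / (30 - j0.9522) = -3.593 - j1.424 A.
Step 7 — Convert to polar: |I| = 3.865 A, ∠I = -158.4°.

I = 3.865∠-158.4° A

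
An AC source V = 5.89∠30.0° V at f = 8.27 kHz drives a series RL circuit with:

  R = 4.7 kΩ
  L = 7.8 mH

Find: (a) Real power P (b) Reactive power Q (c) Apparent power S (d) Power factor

Step 1 — Angular frequency: ω = 2π·f = 2π·8270 = 5.196e+04 rad/s.
Step 2 — Component impedances:
  R: Z = R = 4700 Ω
  L: Z = jωL = j·5.196e+04·0.0078 = 0 + j405.3 Ω
Step 3 — Series combination: Z_total = R + L = 4700 + j405.3 Ω = 4717∠4.9° Ω.
Step 4 — Source phasor: V = 5.89∠30.0° V = 5.101 + j2.945 V.
Step 5 — Current: I = V / Z = 0.001131 + j0.0005291 A = 0.001249∠25.1° A.
Step 6 — Complex power: S = V·I* = 0.007327 + j0.0006318 VA.
Step 7 — Real power: P = Re(S) = 0.007327 W.
Step 8 — Reactive power: Q = Im(S) = 0.0006318 VAR.
Step 9 — Apparent power: |S| = 0.007354 VA.
Step 10 — Power factor: PF = P/|S| = 0.9963 (lagging).

(a) P = 0.007327 W  (b) Q = 0.0006318 VAR  (c) S = 0.007354 VA  (d) PF = 0.9963 (lagging)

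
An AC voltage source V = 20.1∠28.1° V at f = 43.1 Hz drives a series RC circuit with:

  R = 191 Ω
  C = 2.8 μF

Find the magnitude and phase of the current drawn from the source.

Step 1 — Angular frequency: ω = 2π·f = 2π·43.1 = 270.8 rad/s.
Step 2 — Component impedances:
  R: Z = R = 191 Ω
  C: Z = 1/(jωC) = -j/(ω·C) = 0 - j1319 Ω
Step 3 — Series combination: Z_total = R + C = 191 - j1319 Ω = 1333∠-81.8° Ω.
Step 4 — Source phasor: V = 20.1∠28.1° V = 17.73 + j9.467 V.
Step 5 — Ohm's law: I = V / Z_total = (17.73 + j9.467) / (191 - j1319) = -0.005124 + j0.01419 A.
Step 6 — Convert to polar: |I| = 0.01508 A, ∠I = 109.9°.

I = 0.01508∠109.9° A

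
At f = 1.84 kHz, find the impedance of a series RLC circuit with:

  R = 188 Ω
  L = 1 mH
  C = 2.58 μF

Step 1 — Angular frequency: ω = 2π·f = 2π·1840 = 1.156e+04 rad/s.
Step 2 — Component impedances:
  R: Z = R = 188 Ω
  L: Z = jωL = j·1.156e+04·0.001 = 0 + j11.56 Ω
  C: Z = 1/(jωC) = -j/(ω·C) = 0 - j33.53 Ω
Step 3 — Series combination: Z_total = R + L + C = 188 - j21.97 Ω = 189.3∠-6.7° Ω.

Z = 188 - j21.97 Ω = 189.3∠-6.7° Ω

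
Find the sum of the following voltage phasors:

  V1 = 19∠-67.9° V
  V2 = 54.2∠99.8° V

Step 1 — Convert each phasor to rectangular form:
  V1 = 19·(cos(-67.9°) + j·sin(-67.9°)) = 7.148 - j17.6 V
  V2 = 54.2·(cos(99.8°) + j·sin(99.8°)) = -9.225 + j53.41 V
Step 2 — Sum components: V_total = -2.077 + j35.81 V.
Step 3 — Convert to polar: |V_total| = 35.87 V, ∠V_total = 93.3°.

V_total = 35.87∠93.3° V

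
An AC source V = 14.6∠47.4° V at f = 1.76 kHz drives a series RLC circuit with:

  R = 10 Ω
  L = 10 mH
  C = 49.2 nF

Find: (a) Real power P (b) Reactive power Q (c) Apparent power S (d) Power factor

Step 1 — Angular frequency: ω = 2π·f = 2π·1760 = 1.106e+04 rad/s.
Step 2 — Component impedances:
  R: Z = R = 10 Ω
  L: Z = jωL = j·1.106e+04·0.01 = 0 + j110.6 Ω
  C: Z = 1/(jωC) = -j/(ω·C) = 0 - j1838 Ω
Step 3 — Series combination: Z_total = R + L + C = 10 - j1727 Ω = 1727∠-89.7° Ω.
Step 4 — Source phasor: V = 14.6∠47.4° V = 9.882 + j10.75 V.
Step 5 — Current: I = V / Z = -0.006188 + j0.005757 A = 0.008452∠137.1° A.
Step 6 — Complex power: S = V·I* = 0.0007143 - j0.1234 VA.
Step 7 — Real power: P = Re(S) = 0.0007143 W.
Step 8 — Reactive power: Q = Im(S) = -0.1234 VAR.
Step 9 — Apparent power: |S| = 0.1234 VA.
Step 10 — Power factor: PF = P/|S| = 0.005789 (leading).

(a) P = 0.0007143 W  (b) Q = -0.1234 VAR  (c) S = 0.1234 VA  (d) PF = 0.005789 (leading)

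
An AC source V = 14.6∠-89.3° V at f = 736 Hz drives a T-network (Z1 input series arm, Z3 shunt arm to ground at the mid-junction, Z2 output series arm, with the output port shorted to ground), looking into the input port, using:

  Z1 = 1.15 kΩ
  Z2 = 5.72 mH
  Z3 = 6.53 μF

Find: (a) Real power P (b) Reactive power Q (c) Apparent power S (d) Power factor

Step 1 — Angular frequency: ω = 2π·f = 2π·736 = 4624 rad/s.
Step 2 — Component impedances:
  Z1: Z = R = 1150 Ω
  Z2: Z = jωL = j·4624·0.00572 = 0 + j26.45 Ω
  Z3: Z = 1/(jωC) = -j/(ω·C) = 0 - j33.12 Ω
Step 3 — With the output port shorted to ground, the output series arm Z2 runs from the junction to ground; the shunt arm Z3 also runs from the junction to ground. They appear in parallel: Z3 || Z2 = 0 + j131.5 Ω.
Step 4 — Series with input arm Z1: Z_in = Z1 + (Z3 || Z2) = 1150 + j131.5 Ω = 1157∠6.5° Ω.
Step 5 — Source phasor: V = 14.6∠-89.3° V = 0.1784 - j14.6 V.
Step 6 — Current: I = V / Z = -0.001279 - j0.01255 A = 0.01261∠-95.8° A.
Step 7 — Complex power: S = V·I* = 0.183 + j0.02091 VA.
Step 8 — Real power: P = Re(S) = 0.183 W.
Step 9 — Reactive power: Q = Im(S) = 0.02091 VAR.
Step 10 — Apparent power: |S| = 0.1842 VA.
Step 11 — Power factor: PF = P/|S| = 0.9935 (lagging).

(a) P = 0.183 W  (b) Q = 0.02091 VAR  (c) S = 0.1842 VA  (d) PF = 0.9935 (lagging)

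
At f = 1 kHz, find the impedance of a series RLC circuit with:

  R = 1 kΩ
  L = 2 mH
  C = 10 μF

Step 1 — Angular frequency: ω = 2π·f = 2π·1000 = 6283 rad/s.
Step 2 — Component impedances:
  R: Z = R = 1000 Ω
  L: Z = jωL = j·6283·0.002 = 0 + j12.57 Ω
  C: Z = 1/(jωC) = -j/(ω·C) = 0 - j15.92 Ω
Step 3 — Series combination: Z_total = R + L + C = 1000 - j3.349 Ω = 1000∠-0.2° Ω.

Z = 1000 - j3.349 Ω = 1000∠-0.2° Ω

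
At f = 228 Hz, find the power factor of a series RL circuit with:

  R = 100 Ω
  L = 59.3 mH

Step 1 — Angular frequency: ω = 2π·f = 2π·228 = 1433 rad/s.
Step 2 — Component impedances:
  R: Z = R = 100 Ω
  L: Z = jωL = j·1433·0.0593 = 0 + j84.95 Ω
Step 3 — Series combination: Z_total = R + L = 100 + j84.95 Ω = 131.2∠40.3° Ω.
Step 4 — Power factor: PF = cos(φ) = Re(Z)/|Z| = 100/131.21 = 0.7621.
Step 5 — Type: Im(Z) = 84.95 ⇒ lagging (phase φ = 40.3°).

PF = 0.7621 (lagging, φ = 40.3°)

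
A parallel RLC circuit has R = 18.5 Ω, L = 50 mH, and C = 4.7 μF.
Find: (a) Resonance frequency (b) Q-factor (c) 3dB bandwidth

Step 1 — Resonance: ω₀ = 1/√(LC) = 1/√(0.05·4.7e-06) = 2063 rad/s.
Step 2 — f₀ = ω₀/(2π) = 328.3 Hz.
Step 3 — Parallel Q: Q = R/(ω₀L) = 18.5/(2063·0.05) = 0.1794.
Step 4 — Bandwidth: Δω = ω₀/Q = 1.15e+04 rad/s; BW = Δω/(2π) = 1830 Hz.

(a) f₀ = 328.3 Hz  (b) Q = 0.1794  (c) BW = 1830 Hz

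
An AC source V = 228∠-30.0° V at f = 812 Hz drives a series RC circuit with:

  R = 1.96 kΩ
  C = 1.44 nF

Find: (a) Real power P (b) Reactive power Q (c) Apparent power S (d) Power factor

Step 1 — Angular frequency: ω = 2π·f = 2π·812 = 5102 rad/s.
Step 2 — Component impedances:
  R: Z = R = 1960 Ω
  C: Z = 1/(jωC) = -j/(ω·C) = 0 - j1.361e+05 Ω
Step 3 — Series combination: Z_total = R + C = 1960 - j1.361e+05 Ω = 1.361e+05∠-89.2° Ω.
Step 4 — Source phasor: V = 228∠-30.0° V = 197.5 - j114 V.
Step 5 — Current: I = V / Z = 0.0008582 + j0.001438 A = 0.001675∠59.2° A.
Step 6 — Complex power: S = V·I* = 0.005498 - j0.3818 VA.
Step 7 — Real power: P = Re(S) = 0.005498 W.
Step 8 — Reactive power: Q = Im(S) = -0.3818 VAR.
Step 9 — Apparent power: |S| = 0.3819 VA.
Step 10 — Power factor: PF = P/|S| = 0.0144 (leading).

(a) P = 0.005498 W  (b) Q = -0.3818 VAR  (c) S = 0.3819 VA  (d) PF = 0.0144 (leading)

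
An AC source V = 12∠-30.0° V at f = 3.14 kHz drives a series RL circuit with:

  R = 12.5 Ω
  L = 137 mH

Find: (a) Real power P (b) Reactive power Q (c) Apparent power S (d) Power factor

Step 1 — Angular frequency: ω = 2π·f = 2π·3140 = 1.973e+04 rad/s.
Step 2 — Component impedances:
  R: Z = R = 12.5 Ω
  L: Z = jωL = j·1.973e+04·0.137 = 0 + j2703 Ω
Step 3 — Series combination: Z_total = R + L = 12.5 + j2703 Ω = 2703∠89.7° Ω.
Step 4 — Source phasor: V = 12∠-30.0° V = 10.39 - j6 V.
Step 5 — Current: I = V / Z = -0.002202 - j0.003855 A = 0.00444∠-119.7° A.
Step 6 — Complex power: S = V·I* = 0.0002464 + j0.05327 VA.
Step 7 — Real power: P = Re(S) = 0.0002464 W.
Step 8 — Reactive power: Q = Im(S) = 0.05327 VAR.
Step 9 — Apparent power: |S| = 0.05328 VA.
Step 10 — Power factor: PF = P/|S| = 0.004625 (lagging).

(a) P = 0.0002464 W  (b) Q = 0.05327 VAR  (c) S = 0.05328 VA  (d) PF = 0.004625 (lagging)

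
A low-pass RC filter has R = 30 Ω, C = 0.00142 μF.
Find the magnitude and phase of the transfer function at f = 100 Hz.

Step 1 — Angular frequency: ω = 2π·100 = 628.3 rad/s.
Step 2 — Transfer function: H(jω) = 1/(1 + jωRC).
Step 3 — Denominator: 1 + jωRC = 1 + j·628.3·30·1.42e-09 = 1 + j2.677e-05.
Step 4 — H = 1 - j2.677e-05.
Step 5 — Magnitude: |H| = 1 (-0.0 dB); phase: φ = -0.0°.

|H| = 1 (-0.0 dB), φ = -0.0°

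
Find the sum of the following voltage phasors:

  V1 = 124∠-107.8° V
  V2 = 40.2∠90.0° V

Step 1 — Convert each phasor to rectangular form:
  V1 = 124·(cos(-107.8°) + j·sin(-107.8°)) = -37.91 - j118.1 V
  V2 = 40.2·(cos(90.0°) + j·sin(90.0°)) = 0 + j40.2 V
Step 2 — Sum components: V_total = -37.91 - j77.86 V.
Step 3 — Convert to polar: |V_total| = 86.6 V, ∠V_total = -116.0°.

V_total = 86.6∠-116.0° V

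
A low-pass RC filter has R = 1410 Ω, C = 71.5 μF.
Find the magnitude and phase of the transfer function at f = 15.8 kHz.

Step 1 — Angular frequency: ω = 2π·1.58e+04 = 9.927e+04 rad/s.
Step 2 — Transfer function: H(jω) = 1/(1 + jωRC).
Step 3 — Denominator: 1 + jωRC = 1 + j·9.927e+04·1410·7.15e-05 = 1 + j1.001e+04.
Step 4 — H = 9.983e-09 - j9.992e-05.
Step 5 — Magnitude: |H| = 9.992e-05 (-80.0 dB); phase: φ = -90.0°.

|H| = 9.992e-05 (-80.0 dB), φ = -90.0°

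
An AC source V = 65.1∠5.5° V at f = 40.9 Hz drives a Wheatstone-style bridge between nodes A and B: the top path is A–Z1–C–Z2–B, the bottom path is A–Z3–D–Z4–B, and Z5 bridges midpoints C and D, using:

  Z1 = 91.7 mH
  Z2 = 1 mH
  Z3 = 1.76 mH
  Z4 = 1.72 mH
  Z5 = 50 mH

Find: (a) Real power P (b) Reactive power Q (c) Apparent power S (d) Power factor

Step 1 — Angular frequency: ω = 2π·f = 2π·40.9 = 257 rad/s.
Step 2 — Component impedances:
  Z1: Z = jωL = j·257·0.0917 = 0 + j23.57 Ω
  Z2: Z = jωL = j·257·0.001 = 0 + j0.257 Ω
  Z3: Z = jωL = j·257·0.00176 = 0 + j0.4523 Ω
  Z4: Z = jωL = j·257·0.00172 = 0 + j0.442 Ω
  Z5: Z = jωL = j·257·0.05 = 0 + j12.85 Ω
Step 3 — Bridge requires nodal analysis (the Z5 bridge couples midpoints C and D, so the two paths cannot be reduced to a simple series/parallel combination). Setting node B to ground and injecting 1 A at node A, the 3-node admittance system at A, C, D solves to V_A = Z_AB = 0 + j0.8491 Ω = 0.8491∠90.0° Ω.
Step 4 — Source phasor: V = 65.1∠5.5° V = 64.8 + j6.24 V.
Step 5 — Current: I = V / Z = 7.348 - j76.32 A = 76.67∠-84.5° A.
Step 6 — Complex power: S = V·I* = 0 + j4991 VA.
Step 7 — Real power: P = Re(S) = 0 W.
Step 8 — Reactive power: Q = Im(S) = 4991 VAR.
Step 9 — Apparent power: |S| = 4991 VA.
Step 10 — Power factor: PF = P/|S| = 0 (lagging).

(a) P = 0 W  (b) Q = 4991 VAR  (c) S = 4991 VA  (d) PF = 0 (lagging)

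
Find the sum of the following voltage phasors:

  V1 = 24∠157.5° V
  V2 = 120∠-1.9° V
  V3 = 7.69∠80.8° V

Step 1 — Convert each phasor to rectangular form:
  V1 = 24·(cos(157.5°) + j·sin(157.5°)) = -22.17 + j9.184 V
  V2 = 120·(cos(-1.9°) + j·sin(-1.9°)) = 119.9 - j3.979 V
  V3 = 7.69·(cos(80.8°) + j·sin(80.8°)) = 1.229 + j7.591 V
Step 2 — Sum components: V_total = 98.99 + j12.8 V.
Step 3 — Convert to polar: |V_total| = 99.81 V, ∠V_total = 7.4°.

V_total = 99.81∠7.4° V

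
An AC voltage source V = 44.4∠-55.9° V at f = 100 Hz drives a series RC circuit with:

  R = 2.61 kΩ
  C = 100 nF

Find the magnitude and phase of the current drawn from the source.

Step 1 — Angular frequency: ω = 2π·f = 2π·100 = 628.3 rad/s.
Step 2 — Component impedances:
  R: Z = R = 2610 Ω
  C: Z = 1/(jωC) = -j/(ω·C) = 0 - j1.592e+04 Ω
Step 3 — Series combination: Z_total = R + C = 2610 - j1.592e+04 Ω = 1.613e+04∠-80.7° Ω.
Step 4 — Source phasor: V = 44.4∠-55.9° V = 24.89 - j36.77 V.
Step 5 — Ohm's law: I = V / Z_total = (24.89 - j36.77) / (2610 - j1.592e+04) = 0.002499 + j0.001154 A.
Step 6 — Convert to polar: |I| = 0.002753 A, ∠I = 24.8°.

I = 0.002753∠24.8° A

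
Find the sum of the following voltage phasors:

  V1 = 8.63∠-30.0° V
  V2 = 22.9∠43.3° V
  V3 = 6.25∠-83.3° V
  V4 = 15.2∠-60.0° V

Step 1 — Convert each phasor to rectangular form:
  V1 = 8.63·(cos(-30.0°) + j·sin(-30.0°)) = 7.474 - j4.315 V
  V2 = 22.9·(cos(43.3°) + j·sin(43.3°)) = 16.67 + j15.71 V
  V3 = 6.25·(cos(-83.3°) + j·sin(-83.3°)) = 0.7292 - j6.207 V
  V4 = 15.2·(cos(-60.0°) + j·sin(-60.0°)) = 7.6 - j13.16 V
Step 2 — Sum components: V_total = 32.47 - j7.981 V.
Step 3 — Convert to polar: |V_total| = 33.44 V, ∠V_total = -13.8°.

V_total = 33.44∠-13.8° V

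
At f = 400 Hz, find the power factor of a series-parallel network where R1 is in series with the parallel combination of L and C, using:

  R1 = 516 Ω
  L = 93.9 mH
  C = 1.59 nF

Step 1 — Angular frequency: ω = 2π·f = 2π·400 = 2513 rad/s.
Step 2 — Component impedances:
  R1: Z = R = 516 Ω
  L: Z = jωL = j·2513·0.0939 = 0 + j236 Ω
  C: Z = 1/(jωC) = -j/(ω·C) = 0 - j2.502e+05 Ω
Step 3 — Parallel branch: L || C = 1/(1/L + 1/C) = 0 + j236.2 Ω.
Step 4 — Series with R1: Z_total = R1 + (L || C) = 516 + j236.2 Ω = 567.5∠24.6° Ω.
Step 5 — Power factor: PF = cos(φ) = Re(Z)/|Z| = 516/567.5 = 0.9093.
Step 6 — Type: Im(Z) = 236.2 ⇒ lagging (phase φ = 24.6°).

PF = 0.9093 (lagging, φ = 24.6°)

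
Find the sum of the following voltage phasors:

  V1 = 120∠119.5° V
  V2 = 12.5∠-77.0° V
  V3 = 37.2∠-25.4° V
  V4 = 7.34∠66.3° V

Step 1 — Convert each phasor to rectangular form:
  V1 = 120·(cos(119.5°) + j·sin(119.5°)) = -59.09 + j104.4 V
  V2 = 12.5·(cos(-77.0°) + j·sin(-77.0°)) = 2.812 - j12.18 V
  V3 = 37.2·(cos(-25.4°) + j·sin(-25.4°)) = 33.6 - j15.96 V
  V4 = 7.34·(cos(66.3°) + j·sin(66.3°)) = 2.95 + j6.721 V
Step 2 — Sum components: V_total = -19.72 + j83.03 V.
Step 3 — Convert to polar: |V_total| = 85.34 V, ∠V_total = 103.4°.

V_total = 85.34∠103.4° V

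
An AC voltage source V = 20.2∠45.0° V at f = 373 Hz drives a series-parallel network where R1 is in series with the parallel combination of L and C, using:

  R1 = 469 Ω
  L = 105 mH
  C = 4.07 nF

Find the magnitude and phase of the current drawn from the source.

Step 1 — Angular frequency: ω = 2π·f = 2π·373 = 2344 rad/s.
Step 2 — Component impedances:
  R1: Z = R = 469 Ω
  L: Z = jωL = j·2344·0.105 = 0 + j246.1 Ω
  C: Z = 1/(jωC) = -j/(ω·C) = 0 - j1.048e+05 Ω
Step 3 — Parallel branch: L || C = 1/(1/L + 1/C) = 0 + j246.7 Ω.
Step 4 — Series with R1: Z_total = R1 + (L || C) = 469 + j246.7 Ω = 529.9∠27.7° Ω.
Step 5 — Source phasor: V = 20.2∠45.0° V = 14.28 + j14.28 V.
Step 6 — Ohm's law: I = V / Z_total = (14.28 + j14.28) / (469 + j246.7) = 0.0364 + j0.01131 A.
Step 7 — Convert to polar: |I| = 0.03812 A, ∠I = 17.3°.

I = 0.03812∠17.3° A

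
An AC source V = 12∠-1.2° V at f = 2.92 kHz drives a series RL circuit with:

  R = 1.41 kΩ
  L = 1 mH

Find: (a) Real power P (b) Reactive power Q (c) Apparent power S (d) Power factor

Step 1 — Angular frequency: ω = 2π·f = 2π·2920 = 1.835e+04 rad/s.
Step 2 — Component impedances:
  R: Z = R = 1410 Ω
  L: Z = jωL = j·1.835e+04·0.001 = 0 + j18.35 Ω
Step 3 — Series combination: Z_total = R + L = 1410 + j18.35 Ω = 1410∠0.7° Ω.
Step 4 — Source phasor: V = 12∠-1.2° V = 12 - j0.2513 V.
Step 5 — Current: I = V / Z = 0.008505 - j0.0002889 A = 0.00851∠-1.9° A.
Step 6 — Complex power: S = V·I* = 0.1021 + j0.001329 VA.
Step 7 — Real power: P = Re(S) = 0.1021 W.
Step 8 — Reactive power: Q = Im(S) = 0.001329 VAR.
Step 9 — Apparent power: |S| = 0.1021 VA.
Step 10 — Power factor: PF = P/|S| = 0.9999 (lagging).

(a) P = 0.1021 W  (b) Q = 0.001329 VAR  (c) S = 0.1021 VA  (d) PF = 0.9999 (lagging)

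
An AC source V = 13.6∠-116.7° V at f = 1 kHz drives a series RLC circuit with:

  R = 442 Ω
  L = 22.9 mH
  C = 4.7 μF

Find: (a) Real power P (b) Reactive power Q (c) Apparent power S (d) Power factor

Step 1 — Angular frequency: ω = 2π·f = 2π·1000 = 6283 rad/s.
Step 2 — Component impedances:
  R: Z = R = 442 Ω
  L: Z = jωL = j·6283·0.0229 = 0 + j143.9 Ω
  C: Z = 1/(jωC) = -j/(ω·C) = 0 - j33.86 Ω
Step 3 — Series combination: Z_total = R + L + C = 442 + j110 Ω = 455.5∠14.0° Ω.
Step 4 — Source phasor: V = 13.6∠-116.7° V = -6.111 - j12.15 V.
Step 5 — Current: I = V / Z = -0.01946 - j0.02264 A = 0.02986∠-130.7° A.
Step 6 — Complex power: S = V·I* = 0.394 + j0.09809 VA.
Step 7 — Real power: P = Re(S) = 0.394 W.
Step 8 — Reactive power: Q = Im(S) = 0.09809 VAR.
Step 9 — Apparent power: |S| = 0.4061 VA.
Step 10 — Power factor: PF = P/|S| = 0.9704 (lagging).

(a) P = 0.394 W  (b) Q = 0.09809 VAR  (c) S = 0.4061 VA  (d) PF = 0.9704 (lagging)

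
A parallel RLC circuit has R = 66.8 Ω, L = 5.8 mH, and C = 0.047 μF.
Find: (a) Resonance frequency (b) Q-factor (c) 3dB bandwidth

Step 1 — Resonance: ω₀ = 1/√(LC) = 1/√(0.0058·4.7e-08) = 6.057e+04 rad/s.
Step 2 — f₀ = ω₀/(2π) = 9640 Hz.
Step 3 — Parallel Q: Q = R/(ω₀L) = 66.8/(6.057e+04·0.0058) = 0.1902.
Step 4 — Bandwidth: Δω = ω₀/Q = 3.185e+05 rad/s; BW = Δω/(2π) = 5.069e+04 Hz.

(a) f₀ = 9640 Hz  (b) Q = 0.1902  (c) BW = 5.069e+04 Hz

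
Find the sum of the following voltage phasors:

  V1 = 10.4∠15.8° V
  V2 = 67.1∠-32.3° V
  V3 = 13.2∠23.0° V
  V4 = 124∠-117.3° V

Step 1 — Convert each phasor to rectangular form:
  V1 = 10.4·(cos(15.8°) + j·sin(15.8°)) = 10.01 + j2.832 V
  V2 = 67.1·(cos(-32.3°) + j·sin(-32.3°)) = 56.72 - j35.86 V
  V3 = 13.2·(cos(23.0°) + j·sin(23.0°)) = 12.15 + j5.158 V
  V4 = 124·(cos(-117.3°) + j·sin(-117.3°)) = -56.87 - j110.2 V
Step 2 — Sum components: V_total = 22 - j138.1 V.
Step 3 — Convert to polar: |V_total| = 139.8 V, ∠V_total = -80.9°.

V_total = 139.8∠-80.9° V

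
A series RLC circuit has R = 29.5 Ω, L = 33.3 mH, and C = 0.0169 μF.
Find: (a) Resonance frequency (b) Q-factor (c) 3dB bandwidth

Step 1 — Resonance: ω₀ = 1/√(LC) = 1/√(0.0333·1.69e-08) = 4.215e+04 rad/s.
Step 2 — f₀ = ω₀/(2π) = 6709 Hz.
Step 3 — Series Q: Q = ω₀L/R = 4.215e+04·0.0333/29.5 = 47.58.
Step 4 — Bandwidth: Δω = ω₀/Q = 885.9 rad/s; BW = Δω/(2π) = 141 Hz.

(a) f₀ = 6709 Hz  (b) Q = 47.58  (c) BW = 141 Hz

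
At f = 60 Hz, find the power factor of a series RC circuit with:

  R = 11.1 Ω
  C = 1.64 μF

Step 1 — Angular frequency: ω = 2π·f = 2π·60 = 377 rad/s.
Step 2 — Component impedances:
  R: Z = R = 11.1 Ω
  C: Z = 1/(jωC) = -j/(ω·C) = 0 - j1617 Ω
Step 3 — Series combination: Z_total = R + C = 11.1 - j1617 Ω = 1617∠-89.6° Ω.
Step 4 — Power factor: PF = cos(φ) = Re(Z)/|Z| = 11.1/1617.47 = 0.006863.
Step 5 — Type: Im(Z) = -1617 ⇒ leading (phase φ = -89.6°).

PF = 0.006863 (leading, φ = -89.6°)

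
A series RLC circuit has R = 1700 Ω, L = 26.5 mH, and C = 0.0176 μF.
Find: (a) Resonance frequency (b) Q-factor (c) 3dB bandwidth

Step 1 — Resonance: ω₀ = 1/√(LC) = 1/√(0.0265·1.76e-08) = 4.63e+04 rad/s.
Step 2 — f₀ = ω₀/(2π) = 7370 Hz.
Step 3 — Series Q: Q = ω₀L/R = 4.63e+04·0.0265/1700 = 0.7218.
Step 4 — Bandwidth: Δω = ω₀/Q = 6.415e+04 rad/s; BW = Δω/(2π) = 1.021e+04 Hz.

(a) f₀ = 7370 Hz  (b) Q = 0.7218  (c) BW = 1.021e+04 Hz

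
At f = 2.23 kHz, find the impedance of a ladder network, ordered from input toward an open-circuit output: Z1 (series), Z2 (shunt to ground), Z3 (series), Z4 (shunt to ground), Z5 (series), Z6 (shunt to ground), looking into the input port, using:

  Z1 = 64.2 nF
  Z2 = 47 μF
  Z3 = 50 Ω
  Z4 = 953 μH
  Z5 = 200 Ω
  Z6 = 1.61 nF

Step 1 — Angular frequency: ω = 2π·f = 2π·2230 = 1.401e+04 rad/s.
Step 2 — Component impedances:
  Z1: Z = 1/(jωC) = -j/(ω·C) = 0 - j1112 Ω
  Z2: Z = 1/(jωC) = -j/(ω·C) = 0 - j1.519 Ω
  Z3: Z = R = 50 Ω
  Z4: Z = jωL = j·1.401e+04·0.000953 = 0 + j13.35 Ω
  Z5: Z = R = 200 Ω
  Z6: Z = 1/(jωC) = -j/(ω·C) = 0 - j4.433e+04 Ω
Step 3 — Ladder network (open output): work backward from the far end, alternating series and parallel combinations. Z_in = 0.04367 - j1113 Ω = 1113∠-90.0° Ω.

Z = 0.04367 - j1113 Ω = 1113∠-90.0° Ω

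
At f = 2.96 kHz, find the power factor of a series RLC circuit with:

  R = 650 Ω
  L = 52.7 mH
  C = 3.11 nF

Step 1 — Angular frequency: ω = 2π·f = 2π·2960 = 1.86e+04 rad/s.
Step 2 — Component impedances:
  R: Z = R = 650 Ω
  L: Z = jωL = j·1.86e+04·0.0527 = 0 + j980.1 Ω
  C: Z = 1/(jωC) = -j/(ω·C) = 0 - j1.729e+04 Ω
Step 3 — Series combination: Z_total = R + L + C = 650 - j1.631e+04 Ω = 1.632e+04∠-87.7° Ω.
Step 4 — Power factor: PF = cos(φ) = Re(Z)/|Z| = 650/16322 = 0.03982.
Step 5 — Type: Im(Z) = -1.631e+04 ⇒ leading (phase φ = -87.7°).

PF = 0.03982 (leading, φ = -87.7°)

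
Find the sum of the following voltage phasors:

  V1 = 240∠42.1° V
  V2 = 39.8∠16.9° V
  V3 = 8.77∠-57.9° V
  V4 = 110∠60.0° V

Step 1 — Convert each phasor to rectangular form:
  V1 = 240·(cos(42.1°) + j·sin(42.1°)) = 178.1 + j160.9 V
  V2 = 39.8·(cos(16.9°) + j·sin(16.9°)) = 38.08 + j11.57 V
  V3 = 8.77·(cos(-57.9°) + j·sin(-57.9°)) = 4.66 - j7.429 V
  V4 = 110·(cos(60.0°) + j·sin(60.0°)) = 55 + j95.26 V
Step 2 — Sum components: V_total = 275.8 + j260.3 V.
Step 3 — Convert to polar: |V_total| = 379.3 V, ∠V_total = 43.3°.

V_total = 379.3∠43.3° V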